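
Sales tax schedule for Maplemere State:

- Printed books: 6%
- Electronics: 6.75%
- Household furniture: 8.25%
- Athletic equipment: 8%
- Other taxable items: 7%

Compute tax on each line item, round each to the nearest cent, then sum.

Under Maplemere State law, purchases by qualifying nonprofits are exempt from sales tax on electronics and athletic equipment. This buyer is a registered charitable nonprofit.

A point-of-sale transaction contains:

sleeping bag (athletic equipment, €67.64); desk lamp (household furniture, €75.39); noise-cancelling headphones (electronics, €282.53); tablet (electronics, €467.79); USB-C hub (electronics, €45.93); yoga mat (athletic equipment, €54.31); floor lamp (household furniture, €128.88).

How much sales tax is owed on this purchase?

Sleeping bag €67.64: athletic equipment, buyer-exempt → 0% → €0.00
Desk lamp €75.39: household furniture → 8.25% → €6.22
Noise-cancelling headphones €282.53: electronics, buyer-exempt → 0% → €0.00
Tablet €467.79: electronics, buyer-exempt → 0% → €0.00
USB-C hub €45.93: electronics, buyer-exempt → 0% → €0.00
Yoga mat €54.31: athletic equipment, buyer-exempt → 0% → €0.00
Floor lamp €128.88: household furniture → 8.25% → €10.63
Total tax = €6.22 + €10.63 = €16.85

€16.85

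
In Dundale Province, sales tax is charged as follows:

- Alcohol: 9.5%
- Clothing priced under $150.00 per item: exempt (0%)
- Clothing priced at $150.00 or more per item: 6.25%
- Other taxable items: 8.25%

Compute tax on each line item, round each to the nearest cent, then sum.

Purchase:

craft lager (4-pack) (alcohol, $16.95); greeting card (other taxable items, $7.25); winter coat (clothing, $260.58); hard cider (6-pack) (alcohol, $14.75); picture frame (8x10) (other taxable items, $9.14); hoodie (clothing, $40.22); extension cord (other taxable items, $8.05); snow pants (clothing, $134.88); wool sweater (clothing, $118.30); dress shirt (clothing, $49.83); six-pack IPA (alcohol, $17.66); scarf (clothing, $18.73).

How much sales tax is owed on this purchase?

Craft lager (4-pack) $16.95: alcohol → 9.5% → $1.61
Greeting card $7.25: other taxable items → 8.25% → $0.60
Winter coat $260.58: clothing, $150.00 or more → 6.25% → $16.29
Hard cider (6-pack) $14.75: alcohol → 9.5% → $1.40
Picture frame (8x10) $9.14: other taxable items → 8.25% → $0.75
Hoodie $40.22: clothing, under $150.00 → 0% → $0.00
Extension cord $8.05: other taxable items → 8.25% → $0.66
Snow pants $134.88: clothing, under $150.00 → 0% → $0.00
Wool sweater $118.30: clothing, under $150.00 → 0% → $0.00
Dress shirt $49.83: clothing, under $150.00 → 0% → $0.00
Six-pack IPA $17.66: alcohol → 9.5% → $1.68
Scarf $18.73: clothing, under $150.00 → 0% → $0.00
Total tax = $1.61 + $0.60 + $16.29 + $1.40 + $0.75 + $0.66 + $1.68 = $22.99

$22.99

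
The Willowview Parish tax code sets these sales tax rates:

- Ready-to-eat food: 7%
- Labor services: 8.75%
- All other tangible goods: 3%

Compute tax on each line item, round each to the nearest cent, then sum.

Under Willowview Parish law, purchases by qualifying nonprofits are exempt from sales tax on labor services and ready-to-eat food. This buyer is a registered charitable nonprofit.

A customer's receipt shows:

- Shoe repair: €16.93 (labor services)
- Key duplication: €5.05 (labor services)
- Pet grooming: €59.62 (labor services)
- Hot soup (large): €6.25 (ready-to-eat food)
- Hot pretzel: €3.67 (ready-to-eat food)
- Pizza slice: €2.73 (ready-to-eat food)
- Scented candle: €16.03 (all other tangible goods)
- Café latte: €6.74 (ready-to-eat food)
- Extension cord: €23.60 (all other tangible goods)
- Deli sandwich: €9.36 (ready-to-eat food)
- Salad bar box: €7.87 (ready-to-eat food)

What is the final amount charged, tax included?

Shoe repair €16.93: labor services, buyer-exempt → 0% → €0.00
Key duplication €5.05: labor services, buyer-exempt → 0% → €0.00
Pet grooming €59.62: labor services, buyer-exempt → 0% → €0.00
Hot soup (large) €6.25: ready-to-eat food, buyer-exempt → 0% → €0.00
Hot pretzel €3.67: ready-to-eat food, buyer-exempt → 0% → €0.00
Pizza slice €2.73: ready-to-eat food, buyer-exempt → 0% → €0.00
Scented candle €16.03: all other tangible goods → 3% → €0.48
Café latte €6.74: ready-to-eat food, buyer-exempt → 0% → €0.00
Extension cord €23.60: all other tangible goods → 3% → €0.71
Deli sandwich €9.36: ready-to-eat food, buyer-exempt → 0% → €0.00
Salad bar box €7.87: ready-to-eat food, buyer-exempt → 0% → €0.00
Subtotal = €157.85; tax = €1.19; total due = €159.04

€159.04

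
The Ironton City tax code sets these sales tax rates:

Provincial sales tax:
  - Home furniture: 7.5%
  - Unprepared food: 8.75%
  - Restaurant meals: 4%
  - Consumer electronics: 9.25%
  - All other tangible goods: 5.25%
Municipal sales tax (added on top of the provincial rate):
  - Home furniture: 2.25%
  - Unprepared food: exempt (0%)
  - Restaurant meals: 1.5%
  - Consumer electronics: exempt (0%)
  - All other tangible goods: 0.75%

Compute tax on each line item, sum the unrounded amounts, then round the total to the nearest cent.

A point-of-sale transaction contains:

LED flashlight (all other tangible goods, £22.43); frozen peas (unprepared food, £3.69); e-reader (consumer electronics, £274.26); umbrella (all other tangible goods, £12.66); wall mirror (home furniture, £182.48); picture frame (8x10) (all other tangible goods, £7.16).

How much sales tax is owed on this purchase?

LED flashlight £22.43: all other tangible goods → 5.25% + 0.75% municipal = 6% → £1.3458
Frozen peas £3.69: unprepared food → 8.75% + 0% municipal = 8.75% → £0.322875
E-reader £274.26: consumer electronics → 9.25% + 0% municipal = 9.25% → £25.36905
Umbrella £12.66: all other tangible goods → 5.25% + 0.75% municipal = 6% → £0.7596
Wall mirror £182.48: home furniture → 7.5% + 2.25% municipal = 9.75% → £17.7918
Picture frame (8x10) £7.16: all other tangible goods → 5.25% + 0.75% municipal = 6% → £0.4296
Unrounded tax sum = £46.018725 → £46.02

£46.02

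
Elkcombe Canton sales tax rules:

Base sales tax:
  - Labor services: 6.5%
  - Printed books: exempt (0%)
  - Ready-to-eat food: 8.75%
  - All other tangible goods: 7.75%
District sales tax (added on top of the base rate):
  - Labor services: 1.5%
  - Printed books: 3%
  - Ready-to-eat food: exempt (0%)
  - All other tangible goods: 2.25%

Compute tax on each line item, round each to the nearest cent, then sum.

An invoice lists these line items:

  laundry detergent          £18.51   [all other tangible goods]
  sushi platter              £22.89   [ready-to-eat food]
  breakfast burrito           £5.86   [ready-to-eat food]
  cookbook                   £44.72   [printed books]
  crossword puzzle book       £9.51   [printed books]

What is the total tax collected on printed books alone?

Cookbook £44.72: printed books → 0% + 3% district = 3% → £1.34
Crossword puzzle book £9.51: printed books → 0% + 3% district = 3% → £0.29
Tax on printed books = £1.34 + £0.29 = £1.63

£1.63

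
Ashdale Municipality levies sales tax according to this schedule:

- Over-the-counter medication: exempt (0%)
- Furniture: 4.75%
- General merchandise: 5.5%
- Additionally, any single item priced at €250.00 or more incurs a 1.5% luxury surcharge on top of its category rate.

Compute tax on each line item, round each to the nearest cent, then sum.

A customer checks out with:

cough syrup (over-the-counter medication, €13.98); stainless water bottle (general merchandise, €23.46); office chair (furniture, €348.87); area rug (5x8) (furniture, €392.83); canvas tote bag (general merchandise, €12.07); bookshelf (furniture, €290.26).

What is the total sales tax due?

€66.44

Cough syrup €13.98: over-the-counter medication → 0% → €0.00
Stainless water bottle €23.46: general merchandise → 5.5% → €1.29
Office chair €348.87: furniture → 4.75% + 1.5% surcharge = 6.25% → €21.80
Area rug (5x8) €392.83: furniture → 4.75% + 1.5% surcharge = 6.25% → €24.55
Canvas tote bag €12.07: general merchandise → 5.5% → €0.66
Bookshelf €290.26: furniture → 4.75% + 1.5% surcharge = 6.25% → €18.14
Total tax = €1.29 + €21.80 + €24.55 + €0.66 + €18.14 = €66.44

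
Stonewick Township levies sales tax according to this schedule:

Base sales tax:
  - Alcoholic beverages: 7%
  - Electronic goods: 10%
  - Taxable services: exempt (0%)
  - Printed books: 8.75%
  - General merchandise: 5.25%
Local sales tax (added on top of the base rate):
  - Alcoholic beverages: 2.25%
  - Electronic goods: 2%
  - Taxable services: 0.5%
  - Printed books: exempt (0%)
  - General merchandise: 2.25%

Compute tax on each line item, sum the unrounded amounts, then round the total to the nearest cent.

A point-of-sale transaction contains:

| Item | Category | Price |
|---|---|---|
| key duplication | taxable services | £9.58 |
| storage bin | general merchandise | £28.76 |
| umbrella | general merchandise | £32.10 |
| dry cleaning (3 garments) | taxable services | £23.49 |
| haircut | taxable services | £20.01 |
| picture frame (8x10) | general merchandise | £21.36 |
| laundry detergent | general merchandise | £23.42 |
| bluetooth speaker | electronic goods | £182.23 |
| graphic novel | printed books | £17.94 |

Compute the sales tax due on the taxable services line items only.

Key duplication £9.58: taxable services → 0% + 0.5% local = 0.5% → £0.0479
Dry cleaning (3 garments) £23.49: taxable services → 0% + 0.5% local = 0.5% → £0.11745
Haircut £20.01: taxable services → 0% + 0.5% local = 0.5% → £0.10005
Tax on taxable services: unrounded sum = £0.2654 → £0.27

£0.27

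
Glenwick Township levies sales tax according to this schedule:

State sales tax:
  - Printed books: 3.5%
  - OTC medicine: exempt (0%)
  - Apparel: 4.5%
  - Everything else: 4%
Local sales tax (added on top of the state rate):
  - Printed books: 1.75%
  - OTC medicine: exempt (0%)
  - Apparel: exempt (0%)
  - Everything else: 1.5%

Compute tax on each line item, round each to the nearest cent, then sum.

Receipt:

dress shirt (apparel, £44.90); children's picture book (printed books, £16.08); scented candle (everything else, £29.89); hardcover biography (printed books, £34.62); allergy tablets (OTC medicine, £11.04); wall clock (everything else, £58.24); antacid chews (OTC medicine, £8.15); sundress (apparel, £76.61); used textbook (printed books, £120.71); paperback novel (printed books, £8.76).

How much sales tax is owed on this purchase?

£19.77

Dress shirt £44.90: apparel → 4.5% + 0% local = 4.5% → £2.02
Children's picture book £16.08: printed books → 3.5% + 1.75% local = 5.25% → £0.84
Scented candle £29.89: everything else → 4% + 1.5% local = 5.5% → £1.64
Hardcover biography £34.62: printed books → 3.5% + 1.75% local = 5.25% → £1.82
Allergy tablets £11.04: OTC medicine → 0% + 0% local = 0% → £0.00
Wall clock £58.24: everything else → 4% + 1.5% local = 5.5% → £3.20
Antacid chews £8.15: OTC medicine → 0% + 0% local = 0% → £0.00
Sundress £76.61: apparel → 4.5% + 0% local = 4.5% → £3.45
Used textbook £120.71: printed books → 3.5% + 1.75% local = 5.25% → £6.34
Paperback novel £8.76: printed books → 3.5% + 1.75% local = 5.25% → £0.46
Total tax = £2.02 + £0.84 + £1.64 + £1.82 + £3.20 + £3.45 + £6.34 + £0.46 = £19.77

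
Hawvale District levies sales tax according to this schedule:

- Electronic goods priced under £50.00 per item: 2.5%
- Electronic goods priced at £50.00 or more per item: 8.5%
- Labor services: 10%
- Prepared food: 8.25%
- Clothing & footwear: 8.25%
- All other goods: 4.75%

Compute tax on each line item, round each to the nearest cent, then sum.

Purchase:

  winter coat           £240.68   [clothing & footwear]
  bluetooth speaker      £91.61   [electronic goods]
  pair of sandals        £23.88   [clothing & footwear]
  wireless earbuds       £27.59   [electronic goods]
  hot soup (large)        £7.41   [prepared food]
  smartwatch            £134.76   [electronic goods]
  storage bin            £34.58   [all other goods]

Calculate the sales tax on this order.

Winter coat £240.68: clothing & footwear → 8.25% → £19.86
Bluetooth speaker £91.61: electronic goods, £50.00 or more → 8.5% → £7.79
Pair of sandals £23.88: clothing & footwear → 8.25% → £1.97
Wireless earbuds £27.59: electronic goods, under £50.00 → 2.5% → £0.69
Hot soup (large) £7.41: prepared food → 8.25% → £0.61
Smartwatch £134.76: electronic goods, £50.00 or more → 8.5% → £11.45
Storage bin £34.58: all other goods → 4.75% → £1.64
Total tax = £19.86 + £7.79 + £1.97 + £0.69 + £0.61 + £11.45 + £1.64 = £44.01

£44.01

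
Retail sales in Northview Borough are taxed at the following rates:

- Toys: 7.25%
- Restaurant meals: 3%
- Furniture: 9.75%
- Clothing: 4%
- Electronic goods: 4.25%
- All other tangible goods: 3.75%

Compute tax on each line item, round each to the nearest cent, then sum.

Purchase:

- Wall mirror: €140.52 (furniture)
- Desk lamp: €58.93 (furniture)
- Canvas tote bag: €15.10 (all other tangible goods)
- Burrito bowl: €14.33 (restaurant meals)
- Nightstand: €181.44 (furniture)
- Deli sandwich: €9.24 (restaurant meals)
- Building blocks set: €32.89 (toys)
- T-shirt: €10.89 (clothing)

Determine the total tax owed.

Wall mirror €140.52: furniture → 9.75% → €13.70
Desk lamp €58.93: furniture → 9.75% → €5.75
Canvas tote bag €15.10: all other tangible goods → 3.75% → €0.57
Burrito bowl €14.33: restaurant meals → 3% → €0.43
Nightstand €181.44: furniture → 9.75% → €17.69
Deli sandwich €9.24: restaurant meals → 3% → €0.28
Building blocks set €32.89: toys → 7.25% → €2.38
T-shirt €10.89: clothing → 4% → €0.44
Total tax = €13.70 + €5.75 + €0.57 + €0.43 + €17.69 + €0.28 + €2.38 + €0.44 = €41.24

€41.24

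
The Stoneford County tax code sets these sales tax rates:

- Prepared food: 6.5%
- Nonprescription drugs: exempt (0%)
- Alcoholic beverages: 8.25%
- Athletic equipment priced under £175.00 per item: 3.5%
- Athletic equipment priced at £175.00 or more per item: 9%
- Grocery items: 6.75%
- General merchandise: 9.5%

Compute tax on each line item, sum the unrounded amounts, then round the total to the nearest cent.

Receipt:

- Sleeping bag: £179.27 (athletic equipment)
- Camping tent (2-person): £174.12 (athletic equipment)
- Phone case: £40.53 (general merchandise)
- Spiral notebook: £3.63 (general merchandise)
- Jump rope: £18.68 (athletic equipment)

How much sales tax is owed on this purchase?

£27.08

Sleeping bag £179.27: athletic equipment, £175.00 or more → 9% → £16.1343
Camping tent (2-person) £174.12: athletic equipment, under £175.00 → 3.5% → £6.0942
Phone case £40.53: general merchandise → 9.5% → £3.85035
Spiral notebook £3.63: general merchandise → 9.5% → £0.34485
Jump rope £18.68: athletic equipment, under £175.00 → 3.5% → £0.6538
Unrounded tax sum = £27.0775 → £27.08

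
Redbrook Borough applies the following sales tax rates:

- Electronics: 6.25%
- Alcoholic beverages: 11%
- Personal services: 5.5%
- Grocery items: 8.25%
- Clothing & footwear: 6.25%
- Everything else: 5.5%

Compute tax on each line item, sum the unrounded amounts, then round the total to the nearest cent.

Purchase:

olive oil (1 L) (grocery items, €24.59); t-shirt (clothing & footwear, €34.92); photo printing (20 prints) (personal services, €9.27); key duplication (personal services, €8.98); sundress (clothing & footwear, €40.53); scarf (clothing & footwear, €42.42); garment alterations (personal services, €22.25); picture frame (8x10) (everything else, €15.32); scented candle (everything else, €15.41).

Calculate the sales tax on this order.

€13.31

Olive oil (1 L) €24.59: grocery items → 8.25% → €2.028675
T-shirt €34.92: clothing & footwear → 6.25% → €2.1825
Photo printing (20 prints) €9.27: personal services → 5.5% → €0.50985
Key duplication €8.98: personal services → 5.5% → €0.4939
Sundress €40.53: clothing & footwear → 6.25% → €2.533125
Scarf €42.42: clothing & footwear → 6.25% → €2.65125
Garment alterations €22.25: personal services → 5.5% → €1.22375
Picture frame (8x10) €15.32: everything else → 5.5% → €0.8426
Scented candle €15.41: everything else → 5.5% → €0.84755
Unrounded tax sum = €13.3132 → €13.31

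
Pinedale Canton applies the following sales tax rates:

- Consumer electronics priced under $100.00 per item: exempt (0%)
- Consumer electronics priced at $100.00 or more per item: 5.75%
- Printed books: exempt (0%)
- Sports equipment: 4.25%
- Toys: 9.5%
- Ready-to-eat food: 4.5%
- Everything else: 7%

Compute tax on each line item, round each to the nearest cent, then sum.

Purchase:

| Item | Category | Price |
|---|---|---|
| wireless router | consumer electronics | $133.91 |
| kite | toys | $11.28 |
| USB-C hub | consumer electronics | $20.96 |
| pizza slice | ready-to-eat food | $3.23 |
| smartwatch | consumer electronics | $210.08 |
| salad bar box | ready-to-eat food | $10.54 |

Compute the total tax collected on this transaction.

$21.47

Wireless router $133.91: consumer electronics, $100.00 or more → 5.75% → $7.70
Kite $11.28: toys → 9.5% → $1.07
USB-C hub $20.96: consumer electronics, under $100.00 → 0% → $0.00
Pizza slice $3.23: ready-to-eat food → 4.5% → $0.15
Smartwatch $210.08: consumer electronics, $100.00 or more → 5.75% → $12.08
Salad bar box $10.54: ready-to-eat food → 4.5% → $0.47
Total tax = $7.70 + $1.07 + $0.15 + $12.08 + $0.47 = $21.47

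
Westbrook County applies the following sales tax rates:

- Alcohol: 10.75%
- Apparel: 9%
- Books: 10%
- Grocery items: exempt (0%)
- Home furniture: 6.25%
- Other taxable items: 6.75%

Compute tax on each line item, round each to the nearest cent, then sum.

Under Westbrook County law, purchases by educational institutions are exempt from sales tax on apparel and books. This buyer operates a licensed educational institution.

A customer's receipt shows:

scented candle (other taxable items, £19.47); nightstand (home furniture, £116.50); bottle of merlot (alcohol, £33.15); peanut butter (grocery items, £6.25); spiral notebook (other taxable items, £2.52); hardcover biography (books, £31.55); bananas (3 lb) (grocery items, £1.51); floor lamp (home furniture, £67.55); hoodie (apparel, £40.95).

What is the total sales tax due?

Scented candle £19.47: other taxable items → 6.75% → £1.31
Nightstand £116.50: home furniture → 6.25% → £7.28
Bottle of merlot £33.15: alcohol → 10.75% → £3.56
Peanut butter £6.25: grocery items → 0% → £0.00
Spiral notebook £2.52: other taxable items → 6.75% → £0.17
Hardcover biography £31.55: books, buyer-exempt → 0% → £0.00
Bananas (3 lb) £1.51: grocery items → 0% → £0.00
Floor lamp £67.55: home furniture → 6.25% → £4.22
Hoodie £40.95: apparel, buyer-exempt → 0% → £0.00
Total tax = £1.31 + £7.28 + £3.56 + £0.17 + £4.22 = £16.54

£16.54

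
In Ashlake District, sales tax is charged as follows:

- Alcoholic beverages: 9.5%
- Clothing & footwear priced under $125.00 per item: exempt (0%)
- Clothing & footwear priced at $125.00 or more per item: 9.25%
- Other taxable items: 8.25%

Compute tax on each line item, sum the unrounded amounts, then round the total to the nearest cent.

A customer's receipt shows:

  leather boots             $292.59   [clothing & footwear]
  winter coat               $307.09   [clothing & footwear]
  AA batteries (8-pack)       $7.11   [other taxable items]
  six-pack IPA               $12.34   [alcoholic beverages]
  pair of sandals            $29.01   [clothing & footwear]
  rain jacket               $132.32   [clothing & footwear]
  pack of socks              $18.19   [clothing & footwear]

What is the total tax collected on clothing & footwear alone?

$67.71

Leather boots $292.59: clothing & footwear, $125.00 or more → 9.25% → $27.064575
Winter coat $307.09: clothing & footwear, $125.00 or more → 9.25% → $28.405825
Pair of sandals $29.01: clothing & footwear, under $125.00 → 0% → $0.00
Rain jacket $132.32: clothing & footwear, $125.00 or more → 9.25% → $12.2396
Pack of socks $18.19: clothing & footwear, under $125.00 → 0% → $0.00
Tax on clothing & footwear: unrounded sum = $67.71 → $67.71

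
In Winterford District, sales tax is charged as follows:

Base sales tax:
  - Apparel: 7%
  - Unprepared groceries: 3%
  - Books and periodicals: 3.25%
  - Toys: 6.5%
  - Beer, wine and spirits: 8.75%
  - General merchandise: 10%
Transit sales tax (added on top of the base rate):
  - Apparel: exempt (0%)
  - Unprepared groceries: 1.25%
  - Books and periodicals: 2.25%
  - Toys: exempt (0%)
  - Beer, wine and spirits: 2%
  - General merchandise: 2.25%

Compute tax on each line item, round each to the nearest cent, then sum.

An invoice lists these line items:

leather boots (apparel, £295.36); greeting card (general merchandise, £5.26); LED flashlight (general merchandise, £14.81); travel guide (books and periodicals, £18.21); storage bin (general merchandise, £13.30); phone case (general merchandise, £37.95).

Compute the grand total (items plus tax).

Leather boots £295.36: apparel → 7% + 0% transit = 7% → £20.68
Greeting card £5.26: general merchandise → 10% + 2.25% transit = 12.25% → £0.64
LED flashlight £14.81: general merchandise → 10% + 2.25% transit = 12.25% → £1.81
Travel guide £18.21: books and periodicals → 3.25% + 2.25% transit = 5.5% → £1.00
Storage bin £13.30: general merchandise → 10% + 2.25% transit = 12.25% → £1.63
Phone case £37.95: general merchandise → 10% + 2.25% transit = 12.25% → £4.65
Subtotal = £384.89; tax = £30.41; total due = £415.30

£415.30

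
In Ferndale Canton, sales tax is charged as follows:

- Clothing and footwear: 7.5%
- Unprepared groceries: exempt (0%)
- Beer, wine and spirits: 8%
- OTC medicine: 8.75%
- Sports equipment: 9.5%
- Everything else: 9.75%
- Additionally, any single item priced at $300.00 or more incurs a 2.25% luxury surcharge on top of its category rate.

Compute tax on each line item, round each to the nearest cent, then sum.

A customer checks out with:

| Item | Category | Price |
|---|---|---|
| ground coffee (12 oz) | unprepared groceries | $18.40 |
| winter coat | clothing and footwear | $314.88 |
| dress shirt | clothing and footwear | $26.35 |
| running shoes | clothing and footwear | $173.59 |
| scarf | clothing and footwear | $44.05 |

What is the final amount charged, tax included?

$626.27

Ground coffee (12 oz) $18.40: unprepared groceries → 0% → $0.00
Winter coat $314.88: clothing and footwear → 7.5% + 2.25% surcharge = 9.75% → $30.70
Dress shirt $26.35: clothing and footwear → 7.5% → $1.98
Running shoes $173.59: clothing and footwear → 7.5% → $13.02
Scarf $44.05: clothing and footwear → 7.5% → $3.30
Subtotal = $577.27; tax = $49.00; total due = $626.27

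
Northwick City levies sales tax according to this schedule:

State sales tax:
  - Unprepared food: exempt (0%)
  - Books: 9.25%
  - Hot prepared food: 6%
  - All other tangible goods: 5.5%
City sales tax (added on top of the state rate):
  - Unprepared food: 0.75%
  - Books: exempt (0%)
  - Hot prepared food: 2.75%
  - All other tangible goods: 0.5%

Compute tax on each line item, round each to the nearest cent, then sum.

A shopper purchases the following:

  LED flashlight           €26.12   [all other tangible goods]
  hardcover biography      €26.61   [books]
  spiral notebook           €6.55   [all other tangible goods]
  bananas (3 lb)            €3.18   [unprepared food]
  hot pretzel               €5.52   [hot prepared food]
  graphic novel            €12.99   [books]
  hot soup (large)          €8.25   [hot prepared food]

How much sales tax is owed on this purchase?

LED flashlight €26.12: all other tangible goods → 5.5% + 0.5% city = 6% → €1.57
Hardcover biography €26.61: books → 9.25% + 0% city = 9.25% → €2.46
Spiral notebook €6.55: all other tangible goods → 5.5% + 0.5% city = 6% → €0.39
Bananas (3 lb) €3.18: unprepared food → 0% + 0.75% city = 0.75% → €0.02
Hot pretzel €5.52: hot prepared food → 6% + 2.75% city = 8.75% → €0.48
Graphic novel €12.99: books → 9.25% + 0% city = 9.25% → €1.20
Hot soup (large) €8.25: hot prepared food → 6% + 2.75% city = 8.75% → €0.72
Total tax = €1.57 + €2.46 + €0.39 + €0.02 + €0.48 + €1.20 + €0.72 = €6.84

€6.84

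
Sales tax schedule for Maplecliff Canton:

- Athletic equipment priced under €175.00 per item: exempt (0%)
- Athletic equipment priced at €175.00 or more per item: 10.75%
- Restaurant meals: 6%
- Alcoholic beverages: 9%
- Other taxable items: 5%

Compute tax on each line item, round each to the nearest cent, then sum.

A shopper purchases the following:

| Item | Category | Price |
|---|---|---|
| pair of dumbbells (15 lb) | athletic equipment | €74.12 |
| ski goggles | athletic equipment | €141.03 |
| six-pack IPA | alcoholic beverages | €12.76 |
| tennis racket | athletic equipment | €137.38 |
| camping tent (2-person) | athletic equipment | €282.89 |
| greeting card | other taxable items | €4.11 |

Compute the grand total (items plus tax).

€684.06

Pair of dumbbells (15 lb) €74.12: athletic equipment, under €175.00 → 0% → €0.00
Ski goggles €141.03: athletic equipment, under €175.00 → 0% → €0.00
Six-pack IPA €12.76: alcoholic beverages → 9% → €1.15
Tennis racket €137.38: athletic equipment, under €175.00 → 0% → €0.00
Camping tent (2-person) €282.89: athletic equipment, €175.00 or more → 10.75% → €30.41
Greeting card €4.11: other taxable items → 5% → €0.21
Subtotal = €652.29; tax = €31.77; total due = €684.06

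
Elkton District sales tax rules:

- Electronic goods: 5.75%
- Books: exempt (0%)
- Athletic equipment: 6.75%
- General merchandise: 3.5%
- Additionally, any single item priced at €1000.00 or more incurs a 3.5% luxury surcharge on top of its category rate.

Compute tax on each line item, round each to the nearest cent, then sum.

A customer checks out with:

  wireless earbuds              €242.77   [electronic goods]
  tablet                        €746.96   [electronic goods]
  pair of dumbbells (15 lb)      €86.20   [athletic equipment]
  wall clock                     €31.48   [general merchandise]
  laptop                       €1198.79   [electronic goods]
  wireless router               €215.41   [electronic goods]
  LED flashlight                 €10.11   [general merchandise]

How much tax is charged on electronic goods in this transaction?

€180.19

Wireless earbuds €242.77: electronic goods → 5.75% → €13.96
Tablet €746.96: electronic goods → 5.75% → €42.95
Laptop €1198.79: electronic goods → 5.75% + 3.5% surcharge = 9.25% → €110.89
Wireless router €215.41: electronic goods → 5.75% → €12.39
Tax on electronic goods = €13.96 + €42.95 + €110.89 + €12.39 = €180.19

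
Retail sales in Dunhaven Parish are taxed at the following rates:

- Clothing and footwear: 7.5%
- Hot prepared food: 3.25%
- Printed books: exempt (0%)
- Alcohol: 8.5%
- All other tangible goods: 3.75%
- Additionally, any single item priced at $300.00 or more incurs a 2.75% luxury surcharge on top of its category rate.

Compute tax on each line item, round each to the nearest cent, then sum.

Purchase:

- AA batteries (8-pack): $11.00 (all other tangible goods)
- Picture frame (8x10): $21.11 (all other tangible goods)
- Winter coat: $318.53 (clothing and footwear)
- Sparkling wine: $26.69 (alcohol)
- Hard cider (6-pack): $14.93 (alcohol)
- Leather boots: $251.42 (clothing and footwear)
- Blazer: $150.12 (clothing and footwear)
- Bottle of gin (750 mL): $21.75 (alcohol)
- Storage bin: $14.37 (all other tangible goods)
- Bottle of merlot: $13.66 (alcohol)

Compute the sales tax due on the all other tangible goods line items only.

AA batteries (8-pack) $11.00: all other tangible goods → 3.75% → $0.41
Picture frame (8x10) $21.11: all other tangible goods → 3.75% → $0.79
Storage bin $14.37: all other tangible goods → 3.75% → $0.54
Tax on all other tangible goods = $0.41 + $0.79 + $0.54 = $1.74

$1.74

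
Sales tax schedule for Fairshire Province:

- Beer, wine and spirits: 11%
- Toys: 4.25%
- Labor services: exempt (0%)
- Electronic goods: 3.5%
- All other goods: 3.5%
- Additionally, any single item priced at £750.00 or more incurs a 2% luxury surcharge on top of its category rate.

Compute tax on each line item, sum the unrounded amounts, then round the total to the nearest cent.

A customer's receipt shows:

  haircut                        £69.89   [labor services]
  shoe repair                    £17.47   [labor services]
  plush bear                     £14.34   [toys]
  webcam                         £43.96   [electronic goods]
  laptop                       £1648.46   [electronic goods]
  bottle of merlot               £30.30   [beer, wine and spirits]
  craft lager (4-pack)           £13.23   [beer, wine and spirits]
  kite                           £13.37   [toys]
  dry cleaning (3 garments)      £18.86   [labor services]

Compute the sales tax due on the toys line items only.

Plush bear £14.34: toys → 4.25% → £0.60945
Kite £13.37: toys → 4.25% → £0.568225
Tax on toys: unrounded sum = £1.177675 → £1.18

£1.18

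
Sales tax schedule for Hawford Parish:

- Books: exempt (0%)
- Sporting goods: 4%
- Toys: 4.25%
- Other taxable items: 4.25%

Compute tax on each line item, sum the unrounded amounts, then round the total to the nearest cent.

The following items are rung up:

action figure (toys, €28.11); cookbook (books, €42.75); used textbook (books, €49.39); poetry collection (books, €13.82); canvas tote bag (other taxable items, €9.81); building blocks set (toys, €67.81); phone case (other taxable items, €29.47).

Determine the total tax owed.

Action figure €28.11: toys → 4.25% → €1.194675
Cookbook €42.75: books → 0% → €0.00
Used textbook €49.39: books → 0% → €0.00
Poetry collection €13.82: books → 0% → €0.00
Canvas tote bag €9.81: other taxable items → 4.25% → €0.416925
Building blocks set €67.81: toys → 4.25% → €2.881925
Phone case €29.47: other taxable items → 4.25% → €1.252475
Unrounded tax sum = €5.746 → €5.75

€5.75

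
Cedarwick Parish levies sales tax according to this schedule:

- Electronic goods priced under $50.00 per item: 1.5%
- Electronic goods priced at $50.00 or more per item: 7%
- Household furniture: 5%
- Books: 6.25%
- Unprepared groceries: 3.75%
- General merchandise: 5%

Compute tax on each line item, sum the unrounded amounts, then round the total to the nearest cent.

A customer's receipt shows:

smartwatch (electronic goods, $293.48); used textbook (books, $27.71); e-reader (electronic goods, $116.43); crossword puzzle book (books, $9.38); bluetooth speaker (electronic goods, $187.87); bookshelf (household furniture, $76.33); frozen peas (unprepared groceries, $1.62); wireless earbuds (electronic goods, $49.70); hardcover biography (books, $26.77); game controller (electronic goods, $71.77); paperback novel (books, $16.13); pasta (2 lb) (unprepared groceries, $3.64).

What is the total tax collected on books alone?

$5.00

Used textbook $27.71: books → 6.25% → $1.731875
Crossword puzzle book $9.38: books → 6.25% → $0.58625
Hardcover biography $26.77: books → 6.25% → $1.673125
Paperback novel $16.13: books → 6.25% → $1.008125
Tax on books: unrounded sum = $4.999375 → $5.00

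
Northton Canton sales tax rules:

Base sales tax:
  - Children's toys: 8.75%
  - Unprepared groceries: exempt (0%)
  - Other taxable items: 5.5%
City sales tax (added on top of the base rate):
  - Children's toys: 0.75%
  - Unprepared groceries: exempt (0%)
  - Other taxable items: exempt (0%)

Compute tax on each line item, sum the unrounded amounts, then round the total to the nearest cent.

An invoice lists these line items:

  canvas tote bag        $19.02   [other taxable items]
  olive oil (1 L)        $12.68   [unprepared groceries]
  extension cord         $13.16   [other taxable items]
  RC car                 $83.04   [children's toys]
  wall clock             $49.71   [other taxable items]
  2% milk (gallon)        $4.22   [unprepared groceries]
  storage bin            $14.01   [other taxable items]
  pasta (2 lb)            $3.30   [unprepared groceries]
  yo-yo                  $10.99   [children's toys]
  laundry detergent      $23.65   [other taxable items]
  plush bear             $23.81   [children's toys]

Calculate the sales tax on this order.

Canvas tote bag $19.02: other taxable items → 5.5% + 0% city = 5.5% → $1.0461
Olive oil (1 L) $12.68: unprepared groceries → 0% + 0% city = 0% → $0.00
Extension cord $13.16: other taxable items → 5.5% + 0% city = 5.5% → $0.7238
RC car $83.04: children's toys → 8.75% + 0.75% city = 9.5% → $7.8888
Wall clock $49.71: other taxable items → 5.5% + 0% city = 5.5% → $2.73405
2% milk (gallon) $4.22: unprepared groceries → 0% + 0% city = 0% → $0.00
Storage bin $14.01: other taxable items → 5.5% + 0% city = 5.5% → $0.77055
Pasta (2 lb) $3.30: unprepared groceries → 0% + 0% city = 0% → $0.00
Yo-yo $10.99: children's toys → 8.75% + 0.75% city = 9.5% → $1.04405
Laundry detergent $23.65: other taxable items → 5.5% + 0% city = 5.5% → $1.30075
Plush bear $23.81: children's toys → 8.75% + 0.75% city = 9.5% → $2.26195
Unrounded tax sum = $17.77005 → $17.77

$17.77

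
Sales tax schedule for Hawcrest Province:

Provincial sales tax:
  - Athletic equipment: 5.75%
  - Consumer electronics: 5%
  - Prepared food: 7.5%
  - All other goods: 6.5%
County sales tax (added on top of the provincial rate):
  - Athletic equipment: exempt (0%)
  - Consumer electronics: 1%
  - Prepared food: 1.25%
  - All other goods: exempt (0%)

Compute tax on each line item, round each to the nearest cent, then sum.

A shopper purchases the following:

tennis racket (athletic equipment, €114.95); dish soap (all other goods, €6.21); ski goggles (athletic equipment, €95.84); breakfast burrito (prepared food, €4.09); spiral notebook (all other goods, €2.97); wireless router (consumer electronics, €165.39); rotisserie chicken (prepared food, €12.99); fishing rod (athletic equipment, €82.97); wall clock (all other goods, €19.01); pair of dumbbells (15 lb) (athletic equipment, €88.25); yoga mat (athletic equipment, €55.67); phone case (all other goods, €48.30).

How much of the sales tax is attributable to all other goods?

€4.97

Dish soap €6.21: all other goods → 6.5% + 0% county = 6.5% → €0.40
Spiral notebook €2.97: all other goods → 6.5% + 0% county = 6.5% → €0.19
Wall clock €19.01: all other goods → 6.5% + 0% county = 6.5% → €1.24
Phone case €48.30: all other goods → 6.5% + 0% county = 6.5% → €3.14
Tax on all other goods = €0.40 + €0.19 + €1.24 + €3.14 = €4.97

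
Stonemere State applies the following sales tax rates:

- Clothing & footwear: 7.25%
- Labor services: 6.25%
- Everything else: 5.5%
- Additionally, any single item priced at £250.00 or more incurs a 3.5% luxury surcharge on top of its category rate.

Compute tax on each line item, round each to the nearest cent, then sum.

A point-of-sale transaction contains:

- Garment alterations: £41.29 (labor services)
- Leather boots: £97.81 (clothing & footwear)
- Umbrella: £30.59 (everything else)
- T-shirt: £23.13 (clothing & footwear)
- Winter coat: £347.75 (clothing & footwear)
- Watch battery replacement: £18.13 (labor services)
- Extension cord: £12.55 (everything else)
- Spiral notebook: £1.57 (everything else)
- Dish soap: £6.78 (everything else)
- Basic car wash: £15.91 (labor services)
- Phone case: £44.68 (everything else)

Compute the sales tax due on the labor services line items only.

£4.70

Garment alterations £41.29: labor services → 6.25% → £2.58
Watch battery replacement £18.13: labor services → 6.25% → £1.13
Basic car wash £15.91: labor services → 6.25% → £0.99
Tax on labor services = £2.58 + £1.13 + £0.99 = £4.70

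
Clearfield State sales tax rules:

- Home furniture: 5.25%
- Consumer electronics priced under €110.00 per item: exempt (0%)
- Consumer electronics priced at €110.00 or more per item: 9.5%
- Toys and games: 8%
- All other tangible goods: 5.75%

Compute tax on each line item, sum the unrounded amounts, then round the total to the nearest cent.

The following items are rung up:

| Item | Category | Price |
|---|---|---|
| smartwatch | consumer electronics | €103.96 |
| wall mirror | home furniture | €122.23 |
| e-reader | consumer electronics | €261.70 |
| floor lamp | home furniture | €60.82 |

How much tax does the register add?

Smartwatch €103.96: consumer electronics, under €110.00 → 0% → €0.00
Wall mirror €122.23: home furniture → 5.25% → €6.417075
E-reader €261.70: consumer electronics, €110.00 or more → 9.5% → €24.8615
Floor lamp €60.82: home furniture → 5.25% → €3.19305
Unrounded tax sum = €34.471625 → €34.47

€34.47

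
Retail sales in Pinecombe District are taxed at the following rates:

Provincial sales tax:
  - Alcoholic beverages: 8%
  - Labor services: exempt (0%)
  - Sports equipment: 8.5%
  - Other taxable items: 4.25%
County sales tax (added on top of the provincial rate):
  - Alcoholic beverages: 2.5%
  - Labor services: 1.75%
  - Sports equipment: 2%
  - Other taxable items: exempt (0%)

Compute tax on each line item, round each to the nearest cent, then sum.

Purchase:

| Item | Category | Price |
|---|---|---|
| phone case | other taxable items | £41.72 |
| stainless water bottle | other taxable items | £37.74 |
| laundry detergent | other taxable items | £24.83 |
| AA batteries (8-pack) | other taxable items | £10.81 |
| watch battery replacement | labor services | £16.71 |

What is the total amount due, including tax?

£136.99

Phone case £41.72: other taxable items → 4.25% + 0% county = 4.25% → £1.77
Stainless water bottle £37.74: other taxable items → 4.25% + 0% county = 4.25% → £1.60
Laundry detergent £24.83: other taxable items → 4.25% + 0% county = 4.25% → £1.06
AA batteries (8-pack) £10.81: other taxable items → 4.25% + 0% county = 4.25% → £0.46
Watch battery replacement £16.71: labor services → 0% + 1.75% county = 1.75% → £0.29
Subtotal = £131.81; tax = £5.18; total due = £136.99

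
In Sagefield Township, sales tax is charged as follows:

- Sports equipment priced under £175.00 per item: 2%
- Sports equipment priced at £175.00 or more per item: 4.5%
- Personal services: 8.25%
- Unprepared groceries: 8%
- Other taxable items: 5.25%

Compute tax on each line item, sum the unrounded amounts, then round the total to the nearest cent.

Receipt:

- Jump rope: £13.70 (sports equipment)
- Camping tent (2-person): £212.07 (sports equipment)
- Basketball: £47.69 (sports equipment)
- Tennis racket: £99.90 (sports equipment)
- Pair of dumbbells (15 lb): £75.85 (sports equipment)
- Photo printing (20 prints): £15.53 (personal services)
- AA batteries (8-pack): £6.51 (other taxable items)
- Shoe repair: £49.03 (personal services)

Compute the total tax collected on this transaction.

£19.95

Jump rope £13.70: sports equipment, under £175.00 → 2% → £0.274
Camping tent (2-person) £212.07: sports equipment, £175.00 or more → 4.5% → £9.54315
Basketball £47.69: sports equipment, under £175.00 → 2% → £0.9538
Tennis racket £99.90: sports equipment, under £175.00 → 2% → £1.998
Pair of dumbbells (15 lb) £75.85: sports equipment, under £175.00 → 2% → £1.517
Photo printing (20 prints) £15.53: personal services → 8.25% → £1.281225
AA batteries (8-pack) £6.51: other taxable items → 5.25% → £0.341775
Shoe repair £49.03: personal services → 8.25% → £4.044975
Unrounded tax sum = £19.953925 → £19.95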